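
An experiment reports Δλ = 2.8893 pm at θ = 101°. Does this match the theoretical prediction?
Yes, consistent

Calculate the expected shift for θ = 101°:

Δλ_expected = λ_C(1 - cos(101°))
Δλ_expected = 2.4263 × (1 - cos(101°))
Δλ_expected = 2.4263 × 1.1908
Δλ_expected = 2.8893 pm

Given shift: 2.8893 pm
Expected shift: 2.8893 pm
Difference: 0.0000 pm

The values match. This is consistent with Compton scattering at the stated angle.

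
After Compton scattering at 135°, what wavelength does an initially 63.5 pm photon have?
67.6420 pm

Using the Compton formula: λ' = λ + λ_C(1 − cos θ)

For θ = 135°, cos θ = -√2/2 (exact) ≈ -0.7071, so:
1 − cos 135° = 1 − (-√2/2) ≈ 1.7071

Δλ = λ_C × 1.7071 = 2.4263 × 1.7071 = 4.1420 pm

λ' = 63.5 + 4.1420 = 67.6420 pm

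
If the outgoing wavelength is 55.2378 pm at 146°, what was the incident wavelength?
50.8000 pm

From λ' = λ + Δλ, we have λ = λ' - Δλ

First calculate the Compton shift:
Δλ = λ_C(1 - cos θ)
Δλ = 2.4263 × (1 - cos(146°))
Δλ = 2.4263 × 1.8290
Δλ = 4.4378 pm

Initial wavelength:
λ = λ' - Δλ
λ = 55.2378 - 4.4378
λ = 50.8000 pm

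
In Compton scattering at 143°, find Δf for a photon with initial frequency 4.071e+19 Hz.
1.515e+19 Hz (decrease)

Convert frequency to wavelength (c = 299792458 m/s):
λ₀ = c/f₀ = 299792458/4.071e+19 = 7.3640987e-12 m = 7.3641 pm

Calculate Compton shift:
Δλ = λ_C(1 - cos(143°)) = 4.3640 pm

Final wavelength:
λ' = λ₀ + Δλ = 7.3641 + 4.3640 = 11.7281 pm

Final frequency:
f' = c/λ' = 299792458/1.1728146e-11 = 2.5561794e+19 Hz

Frequency shift (decrease):
Δf = f₀ - f' = 4.071e+19 - 2.5561794e+19 = 1.515e+19 Hz

(Intermediate values are shown rounded; full precision is carried through to the final answer.)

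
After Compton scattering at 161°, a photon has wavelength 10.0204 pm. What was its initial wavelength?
5.3000 pm

From λ' = λ + Δλ, we have λ = λ' - Δλ

First calculate the Compton shift:
Δλ = λ_C(1 - cos θ)
Δλ = 2.4263 × (1 - cos(161°))
Δλ = 2.4263 × 1.9455
Δλ = 4.7204 pm

Initial wavelength:
λ = λ' - Δλ
λ = 10.0204 - 4.7204
λ = 5.3000 pm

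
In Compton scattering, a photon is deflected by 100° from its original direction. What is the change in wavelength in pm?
2.8476 pm

Using the Compton scattering formula:
Δλ = λ_C(1 - cos θ)

where λ_C = h/(m_e·c) ≈ 2.4263 pm is the Compton wavelength of an electron.

For θ = 100°:
cos(100°) = -0.1736
1 - cos(100°) = 1.1736

Δλ = 2.4263 × 1.1736
Δλ = 2.8476 pm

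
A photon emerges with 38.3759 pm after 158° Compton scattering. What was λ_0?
33.7000 pm

From λ' = λ + Δλ, we have λ = λ' - Δλ

First calculate the Compton shift:
Δλ = λ_C(1 - cos θ)
Δλ = 2.4263 × (1 - cos(158°))
Δλ = 2.4263 × 1.9272
Δλ = 4.6759 pm

Initial wavelength:
λ = λ' - Δλ
λ = 38.3759 - 4.6759
λ = 33.7000 pm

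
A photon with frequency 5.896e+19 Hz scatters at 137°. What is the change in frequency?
2.667e+19 Hz (decrease)

Convert frequency to wavelength (c = 299792458 m/s):
λ₀ = c/f₀ = 299792458/5.896e+19 = 5.0846753e-12 m = 5.0847 pm

Calculate Compton shift:
Δλ = λ_C(1 - cos(137°)) = 4.2008 pm

Final wavelength:
λ' = λ₀ + Δλ = 5.0847 + 4.2008 = 9.2855 pm

Final frequency:
f' = c/λ' = 299792458/9.2854765e-12 = 3.2286168e+19 Hz

Frequency shift (decrease):
Δf = f₀ - f' = 5.896e+19 - 3.2286168e+19 = 2.667e+19 Hz

(Intermediate values are shown rounded; full precision is carried through to the final answer.)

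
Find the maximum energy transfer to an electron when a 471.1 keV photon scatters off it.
305.4437 keV

Maximum energy transfer occurs at θ = 180° (backscattering).

Initial photon: E₀ = 471.1 keV → λ₀ = 2.6318 pm

Maximum Compton shift (at 180°):
Δλ_max = 2λ_C = 2 × 2.4263 = 4.8526 pm

Final wavelength:
λ' = 2.6318 + 4.8526 = 7.4844 pm

Minimum photon energy (maximum energy to electron):
E'_min = hc/λ' = 165.6563 keV

Maximum electron kinetic energy:
K_max = E₀ - E'_min = 471.1000 - 165.6563 = 305.4437 keV

(Intermediate values are shown rounded; full precision is carried through to the final answer.)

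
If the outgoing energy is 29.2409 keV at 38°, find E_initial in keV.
29.6000 keV

Convert final energy to wavelength (hc ≈ 1239.842 keV·pm):
λ' = hc/E' = 1239.842 / 29.2409 = 42.4010 pm

Calculate the Compton shift:
Δλ = λ_C(1 - cos(38°))
Δλ = 2.4263 × (1 - cos(38°))
Δλ = 0.5144 pm

Initial wavelength:
λ = λ' - Δλ = 42.4010 - 0.5144 = 41.8866 pm

Initial energy:
E = hc/λ = 1239.842 / 41.8866 = 29.6000 keV

(Intermediate values are shown rounded; full precision is carried through to the final answer.)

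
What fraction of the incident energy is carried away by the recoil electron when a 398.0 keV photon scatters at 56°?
0.2556 (or 25.56%)

Calculate initial and final photon energies:

Initial: E₀ = 398.0 keV → λ₀ = 3.1152 pm
Compton shift: Δλ = 1.0695 pm
Final wavelength: λ' = 4.1847 pm
Final energy: E' = 296.2787 keV

Fractional energy loss:
(E₀ - E')/E₀ = (398.0000 - 296.2787)/398.0000
= 101.7213/398.0000
= 0.2556
= 25.56%

(Intermediate values are shown rounded; full precision is carried through to the final answer.)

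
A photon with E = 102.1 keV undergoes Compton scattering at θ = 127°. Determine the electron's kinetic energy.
24.7545 keV

By energy conservation: K_e = E_initial - E_final

First find the scattered photon energy:
Initial wavelength: λ = hc/E = 12.1434 pm
Compton shift: Δλ = λ_C(1 - cos(127°)) = 3.8865 pm
Final wavelength: λ' = 12.1434 + 3.8865 = 16.0299 pm
Final photon energy: E' = hc/λ' = 77.3455 keV

Electron kinetic energy:
K_e = E - E' = 102.1000 - 77.3455 = 24.7545 keV

(Intermediate values are shown rounded; full precision is carried through to the final answer.)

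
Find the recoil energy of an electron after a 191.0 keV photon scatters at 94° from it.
54.5569 keV

By energy conservation: K_e = E_initial - E_final

First find the scattered photon energy:
Initial wavelength: λ = hc/E = 6.4913 pm
Compton shift: Δλ = λ_C(1 - cos(94°)) = 2.5956 pm
Final wavelength: λ' = 6.4913 + 2.5956 = 9.0869 pm
Final photon energy: E' = hc/λ' = 136.4431 keV

Electron kinetic energy:
K_e = E - E' = 191.0000 - 136.4431 = 54.5569 keV

(Intermediate values are shown rounded; full precision is carried through to the final answer.)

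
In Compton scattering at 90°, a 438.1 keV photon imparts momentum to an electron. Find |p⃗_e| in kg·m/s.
2.6591e-22 kg·m/s

The electron is initially at rest, so by conservation of momentum:
p⃗_e = p⃗₀ − p⃗'  (incident photon momentum minus scattered photon momentum)

Photon momentum magnitudes (p = h/λ = E/c):
λ₀ = hc/E₀ = 2.8300 pm → p₀ = h/λ₀ = 2.3413e-22 kg·m/s
Δλ = λ_C(1 − cos 90°) = 2.4263 pm
λ' = 5.2564 pm → p' = h/λ' = 1.2606e-22 kg·m/s

The scattered photon makes angle θ = 90° with the incident direction, so by the law of cosines:
|p⃗_e|² = p₀² + p'² − 2p₀p'cos θ
|p⃗_e|² = (2.3413e-22)² + (1.2606e-22)² − 2·2.3413e-22·1.2606e-22·cos(90°)
|p⃗_e| = 2.6591e-22 kg·m/s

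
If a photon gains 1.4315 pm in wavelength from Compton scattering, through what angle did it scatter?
65.79°

From the Compton formula Δλ = λ_C(1 - cos θ), we can solve for θ:

cos θ = 1 - Δλ/λ_C

Given:
- Δλ = 1.4315 pm
- λ_C = h/(m_e·c) ≈ 2.42631024 pm

cos θ = 1 - 1.4315/2.42631024
cos θ = 1 - 0.589991
cos θ = 0.410009

θ = arccos(0.410009)
θ = 65.79°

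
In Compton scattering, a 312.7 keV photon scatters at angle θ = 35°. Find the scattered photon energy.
281.5423 keV

First convert energy to wavelength:
λ = hc/E, with hc ≈ 1239.842 keV·pm (i.e. 1239.842 eV·nm)

For E = 312.7 keV = 312700 eV:
λ = 1239.842 keV·pm / 312.7 keV
λ = 3.9650 pm

Calculate the Compton shift:
Δλ = λ_C(1 - cos(35°)) = 2.4263 × 0.1808
Δλ = 0.4388 pm

Final wavelength:
λ' = 3.9650 + 0.4388 = 4.4038 pm

Final energy:
E' = hc/λ' = 1239.842 / 4.4038 = 281.5423 keV

(Intermediate values are shown rounded; full precision is carried through to the final answer.)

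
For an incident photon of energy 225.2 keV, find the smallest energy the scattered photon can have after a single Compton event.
119.6974 keV (at θ = 180°)

The scattered photon has minimum energy when its wavelength is maximum, i.e., when the Compton shift Δλ = λ_C(1 − cos θ) is maximum. This occurs at θ = 180° (backscattering), giving Δλ_max = 2λ_C = 4.8526 pm.

Initial wavelength: λ₀ = hc/E₀ = 5.5055 pm
Maximum final wavelength: λ'_max = λ₀ + 2λ_C = 5.5055 + 4.8526 = 10.3581 pm
Minimum final energy: E'_min = hc/λ'_max = 119.6974 keV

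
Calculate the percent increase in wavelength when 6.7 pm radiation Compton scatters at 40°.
8.4724%

Calculate the Compton shift:
Δλ = λ_C(1 - cos(40°))
Δλ = 2.4263 × (1 - cos(40°))
Δλ = 2.4263 × 0.2340
Δλ = 0.5676 pm

Percentage change:
(Δλ/λ₀) × 100 = (0.5676/6.7) × 100
= 8.4724%

(Intermediate values are shown rounded; full precision is carried through to the final answer.)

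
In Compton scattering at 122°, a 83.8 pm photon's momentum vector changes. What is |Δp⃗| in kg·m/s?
1.3539e-23 kg·m/s

Photon momentum magnitude is p = h/λ.

Initial momentum:
p₀ = h/λ = 6.6261e-34/8.3800e-11 = 7.9070e-24 kg·m/s

After scattering:
λ' = λ + Δλ = 83.8 + 3.7121 = 87.5121 pm
p' = h/λ' = 6.6261e-34/8.7512e-11 = 7.5716e-24 kg·m/s

Momentum is a vector; the scattered photon's direction makes angle θ = 122° with the incident direction. The magnitude of the vector change Δp⃗ = p⃗₀ − p⃗' is found from the law of cosines:
|Δp⃗|² = p₀² + p'² − 2p₀p'cos θ
|Δp⃗|² = (7.9070e-24)² + (7.5716e-24)² − 2·7.9070e-24·7.5716e-24·cos(122°)
|Δp⃗| = 1.3539e-23 kg·m/s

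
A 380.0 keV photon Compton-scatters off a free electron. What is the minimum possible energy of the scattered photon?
152.7772 keV (at θ = 180°)

The scattered photon has minimum energy when its wavelength is maximum, i.e., when the Compton shift Δλ = λ_C(1 − cos θ) is maximum. This occurs at θ = 180° (backscattering), giving Δλ_max = 2λ_C = 4.8526 pm.

Initial wavelength: λ₀ = hc/E₀ = 3.2627 pm
Maximum final wavelength: λ'_max = λ₀ + 2λ_C = 3.2627 + 4.8526 = 8.1154 pm
Minimum final energy: E'_min = hc/λ'_max = 152.7772 keV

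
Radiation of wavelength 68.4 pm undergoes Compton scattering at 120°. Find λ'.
72.0395 pm

Using the Compton formula: λ' = λ + λ_C(1 − cos θ)

For θ = 120°, cos θ = -1/2 (exact) = -0.5000, so:
1 − cos 120° = 1 − (-1/2) = 1.5000

Δλ = λ_C × 1.5000 = 2.4263 × 1.5000 = 3.6395 pm

λ' = 68.4 + 3.6395 = 72.0395 pm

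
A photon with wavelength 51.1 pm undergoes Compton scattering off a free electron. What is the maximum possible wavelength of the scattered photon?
55.9526 pm (at θ = 180°)

The Compton shift is Δλ = λ_C(1 − cos θ).

Since cos θ ranges from −1 to 1, the factor (1 − cos θ) ranges from 0 to 2; the maximum shift occurs at θ = 180° (backscattering):
Δλ_max = 2λ_C = 2 × 2.4263 pm = 4.8526 pm

Maximum scattered wavelength:
λ'_max = λ₀ + Δλ_max = 51.1 + 4.8526 = 55.9526 pm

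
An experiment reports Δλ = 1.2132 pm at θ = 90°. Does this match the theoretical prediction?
No, inconsistent

Calculate the expected shift for θ = 90°:

Δλ_expected = λ_C(1 - cos(90°))
Δλ_expected = 2.4263 × (1 - cos(90°))
Δλ_expected = 2.4263 × 1.0000
Δλ_expected = 2.4263 pm

Given shift: 1.2132 pm
Expected shift: 2.4263 pm
Difference: 1.2132 pm

The values do not match. The given shift corresponds to θ ≈ 60.0°, not 90°.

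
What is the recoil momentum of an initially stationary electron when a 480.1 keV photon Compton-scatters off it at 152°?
3.4118e-22 kg·m/s

The electron is initially at rest, so by conservation of momentum:
p⃗_e = p⃗₀ − p⃗'  (incident photon momentum minus scattered photon momentum)

Photon momentum magnitudes (p = h/λ = E/c):
λ₀ = hc/E₀ = 2.5825 pm → p₀ = h/λ₀ = 2.5658e-22 kg·m/s
Δλ = λ_C(1 − cos 152°) = 4.5686 pm
λ' = 7.1511 pm → p' = h/λ' = 9.2658e-23 kg·m/s

The scattered photon makes angle θ = 152° with the incident direction, so by the law of cosines:
|p⃗_e|² = p₀² + p'² − 2p₀p'cos θ
|p⃗_e|² = (2.5658e-22)² + (9.2658e-23)² − 2·2.5658e-22·9.2658e-23·cos(152°)
|p⃗_e| = 3.4118e-22 kg·m/s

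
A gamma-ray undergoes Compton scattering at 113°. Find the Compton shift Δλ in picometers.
3.3743 pm

Using the Compton scattering formula:
Δλ = λ_C(1 - cos θ)

where λ_C = h/(m_e·c) ≈ 2.4263 pm is the Compton wavelength of an electron.

For θ = 113°:
cos(113°) = -0.3907
1 - cos(113°) = 1.3907

Δλ = 2.4263 × 1.3907
Δλ = 3.3743 pm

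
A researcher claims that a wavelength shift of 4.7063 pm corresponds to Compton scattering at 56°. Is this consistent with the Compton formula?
No, inconsistent

Calculate the expected shift for θ = 56°:

Δλ_expected = λ_C(1 - cos(56°))
Δλ_expected = 2.4263 × (1 - cos(56°))
Δλ_expected = 2.4263 × 0.4408
Δλ_expected = 1.0695 pm

Given shift: 4.7063 pm
Expected shift: 1.0695 pm
Difference: 3.6368 pm

The values do not match. The given shift corresponds to θ ≈ 160.0°, not 56°.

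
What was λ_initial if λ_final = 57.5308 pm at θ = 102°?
54.6000 pm

From λ' = λ + Δλ, we have λ = λ' - Δλ

First calculate the Compton shift:
Δλ = λ_C(1 - cos θ)
Δλ = 2.4263 × (1 - cos(102°))
Δλ = 2.4263 × 1.2079
Δλ = 2.9308 pm

Initial wavelength:
λ = λ' - Δλ
λ = 57.5308 - 2.9308
λ = 54.6000 pm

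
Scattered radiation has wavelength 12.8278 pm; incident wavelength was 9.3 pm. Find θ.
117.00°

First find the wavelength shift:
Δλ = λ' - λ = 12.8278 - 9.3 = 3.5278 pm

Using Δλ = λ_C(1 - cos θ), with λ_C = h/(m_e·c) ≈ 2.42631024 pm:
cos θ = 1 - Δλ/λ_C
cos θ = 1 - 3.5278/2.42631024
cos θ = -0.453977

θ = arccos(-0.453977)
θ = 117.00°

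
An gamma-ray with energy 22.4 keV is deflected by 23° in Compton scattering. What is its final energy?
22.3222 keV

First convert energy to wavelength:
λ = hc/E, with hc ≈ 1239.842 keV·pm (i.e. 1239.842 eV·nm)

For E = 22.4 keV = 22400 eV:
λ = 1239.842 keV·pm / 22.4 keV
λ = 55.3501 pm

Calculate the Compton shift:
Δλ = λ_C(1 - cos(23°)) = 2.4263 × 0.0795
Δλ = 0.1929 pm

Final wavelength:
λ' = 55.3501 + 0.1929 = 55.5430 pm

Final energy:
E' = hc/λ' = 1239.842 / 55.5430 = 22.3222 keV

(Intermediate values are shown rounded; full precision is carried through to the final answer.)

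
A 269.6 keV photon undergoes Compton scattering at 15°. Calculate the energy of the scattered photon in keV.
264.8389 keV

First convert energy to wavelength:
λ = hc/E, with hc ≈ 1239.842 keV·pm (i.e. 1239.842 eV·nm)

For E = 269.6 keV = 269600 eV:
λ = 1239.842 keV·pm / 269.6 keV
λ = 4.5988 pm

Calculate the Compton shift:
Δλ = λ_C(1 - cos(15°)) = 2.4263 × 0.0341
Δλ = 0.0827 pm

Final wavelength:
λ' = 4.5988 + 0.0827 = 4.6815 pm

Final energy:
E' = hc/λ' = 1239.842 / 4.6815 = 264.8389 keV

(Intermediate values are shown rounded; full precision is carried through to the final answer.)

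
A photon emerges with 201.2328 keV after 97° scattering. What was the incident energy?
360.5000 keV

Convert final energy to wavelength (hc ≈ 1239.842 keV·pm):
λ' = hc/E' = 1239.842 / 201.2328 = 6.1612 pm

Calculate the Compton shift:
Δλ = λ_C(1 - cos(97°))
Δλ = 2.4263 × (1 - cos(97°))
Δλ = 2.7220 pm

Initial wavelength:
λ = λ' - Δλ = 6.1612 - 2.7220 = 3.4392 pm

Initial energy:
E = hc/λ = 1239.842 / 3.4392 = 360.5000 keV

(Intermediate values are shown rounded; full precision is carried through to the final answer.)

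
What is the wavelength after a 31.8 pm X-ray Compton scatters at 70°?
33.3965 pm

Using the Compton scattering formula:
λ' = λ + Δλ = λ + λ_C(1 - cos θ)

Given:
- Initial wavelength λ = 31.8 pm
- Scattering angle θ = 70°
- Compton wavelength λ_C ≈ 2.4263 pm

Calculate the shift:
Δλ = 2.4263 × (1 - cos(70°))
Δλ = 2.4263 × 0.6580
Δλ = 1.5965 pm

Final wavelength:
λ' = 31.8 + 1.5965 = 33.3965 pm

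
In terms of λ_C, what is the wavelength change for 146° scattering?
1.8290 λ_C

The Compton shift formula is:
Δλ = λ_C(1 - cos θ)

Dividing both sides by λ_C:
Δλ/λ_C = 1 - cos θ

For θ = 146°:
Δλ/λ_C = 1 - cos(146°)
Δλ/λ_C = 1 - -0.8290
Δλ/λ_C = 1.8290

This means the shift is 1.8290 × λ_C = 4.4378 pm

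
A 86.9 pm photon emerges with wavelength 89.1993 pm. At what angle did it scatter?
87.00°

First find the wavelength shift:
Δλ = λ' - λ = 89.1993 - 86.9 = 2.2993 pm

Using Δλ = λ_C(1 - cos θ), with λ_C = h/(m_e·c) ≈ 2.42631024 pm:
cos θ = 1 - Δλ/λ_C
cos θ = 1 - 2.2993/2.42631024
cos θ = 0.052347

θ = arccos(0.052347)
θ = 87.00°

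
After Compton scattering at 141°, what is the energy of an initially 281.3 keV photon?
142.1927 keV

First convert energy to wavelength:
λ = hc/E, with hc ≈ 1239.842 keV·pm (i.e. 1239.842 eV·nm)

For E = 281.3 keV = 281300 eV:
λ = 1239.842 keV·pm / 281.3 keV
λ = 4.4075 pm

Calculate the Compton shift:
Δλ = λ_C(1 - cos(141°)) = 2.4263 × 1.7771
Δλ = 4.3119 pm

Final wavelength:
λ' = 4.4075 + 4.3119 = 8.7195 pm

Final energy:
E' = hc/λ' = 1239.842 / 8.7195 = 142.1927 keV

(Intermediate values are shown rounded; full precision is carried through to the final answer.)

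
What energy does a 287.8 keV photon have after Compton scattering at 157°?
138.2558 keV

First convert energy to wavelength:
λ = hc/E, with hc ≈ 1239.842 keV·pm (i.e. 1239.842 eV·nm)

For E = 287.8 keV = 287800 eV:
λ = 1239.842 keV·pm / 287.8 keV
λ = 4.3080 pm

Calculate the Compton shift:
Δλ = λ_C(1 - cos(157°)) = 2.4263 × 1.9205
Δλ = 4.6597 pm

Final wavelength:
λ' = 4.3080 + 4.6597 = 8.9677 pm

Final energy:
E' = hc/λ' = 1239.842 / 8.9677 = 138.2558 keV

(Intermediate values are shown rounded; full precision is carried through to the final answer.)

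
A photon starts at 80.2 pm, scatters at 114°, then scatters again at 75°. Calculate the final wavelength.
85.4115 pm

Apply Compton shift twice:

First scattering at θ₁ = 114°:
Δλ₁ = λ_C(1 - cos(114°))
Δλ₁ = 2.4263 × 1.4067
Δλ₁ = 3.4132 pm

After first scattering:
λ₁ = 80.2 + 3.4132 = 83.6132 pm

Second scattering at θ₂ = 75°:
Δλ₂ = λ_C(1 - cos(75°))
Δλ₂ = 2.4263 × 0.7412
Δλ₂ = 1.7983 pm

Final wavelength:
λ₂ = 83.6132 + 1.7983 = 85.4115 pm

Total shift: Δλ_total = 3.4132 + 1.7983 = 5.2115 pm

(Intermediate values are shown rounded; full precision is carried through to the final answer.)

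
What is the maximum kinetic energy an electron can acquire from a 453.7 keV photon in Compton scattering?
290.2479 keV

Maximum energy transfer occurs at θ = 180° (backscattering).

Initial photon: E₀ = 453.7 keV → λ₀ = 2.7327 pm

Maximum Compton shift (at 180°):
Δλ_max = 2λ_C = 2 × 2.4263 = 4.8526 pm

Final wavelength:
λ' = 2.7327 + 4.8526 = 7.5854 pm

Minimum photon energy (maximum energy to electron):
E'_min = hc/λ' = 163.4521 keV

Maximum electron kinetic energy:
K_max = E₀ - E'_min = 453.7000 - 163.4521 = 290.2479 keV

(Intermediate values are shown rounded; full precision is carried through to the final answer.)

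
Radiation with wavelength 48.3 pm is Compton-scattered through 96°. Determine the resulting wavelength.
50.9799 pm

Using the Compton scattering formula:
λ' = λ + Δλ = λ + λ_C(1 - cos θ)

Given:
- Initial wavelength λ = 48.3 pm
- Scattering angle θ = 96°
- Compton wavelength λ_C ≈ 2.4263 pm

Calculate the shift:
Δλ = 2.4263 × (1 - cos(96°))
Δλ = 2.4263 × 1.1045
Δλ = 2.6799 pm

Final wavelength:
λ' = 48.3 + 2.6799 = 50.9799 pm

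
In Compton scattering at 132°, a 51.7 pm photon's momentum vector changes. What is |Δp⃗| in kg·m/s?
2.2569e-23 kg·m/s

Photon momentum magnitude is p = h/λ.

Initial momentum:
p₀ = h/λ = 6.6261e-34/5.1700e-11 = 1.2816e-23 kg·m/s

After scattering:
λ' = λ + Δλ = 51.7 + 4.0498 = 55.7498 pm
p' = h/λ' = 6.6261e-34/5.5750e-11 = 1.1885e-23 kg·m/s

Momentum is a vector; the scattered photon's direction makes angle θ = 132° with the incident direction. The magnitude of the vector change Δp⃗ = p⃗₀ − p⃗' is found from the law of cosines:
|Δp⃗|² = p₀² + p'² − 2p₀p'cos θ
|Δp⃗|² = (1.2816e-23)² + (1.1885e-23)² − 2·1.2816e-23·1.1885e-23·cos(132°)
|Δp⃗| = 2.2569e-23 kg·m/s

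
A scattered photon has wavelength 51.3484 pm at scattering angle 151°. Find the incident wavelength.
46.8000 pm

From λ' = λ + Δλ, we have λ = λ' - Δλ

First calculate the Compton shift:
Δλ = λ_C(1 - cos θ)
Δλ = 2.4263 × (1 - cos(151°))
Δλ = 2.4263 × 1.8746
Δλ = 4.5484 pm

Initial wavelength:
λ = λ' - Δλ
λ = 51.3484 - 4.5484
λ = 46.8000 pm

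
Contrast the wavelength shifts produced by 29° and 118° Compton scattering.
118° produces the larger shift by a factor of 11.720

Calculate both shifts using Δλ = λ_C(1 - cos θ):

For θ₁ = 29°:
Δλ₁ = 2.4263 × (1 - cos(29°))
Δλ₁ = 2.4263 × 0.1254
Δλ₁ = 0.3042 pm

For θ₂ = 118°:
Δλ₂ = 2.4263 × (1 - cos(118°))
Δλ₂ = 2.4263 × 1.4695
Δλ₂ = 3.5654 pm

The 118° angle produces the larger shift.
Ratio: 3.5654/0.3042 = 11.720

(Intermediate values are shown rounded; full precision is carried through to the final answer.)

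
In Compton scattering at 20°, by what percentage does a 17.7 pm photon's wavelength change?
0.8267%

Calculate the Compton shift:
Δλ = λ_C(1 - cos(20°))
Δλ = 2.4263 × (1 - cos(20°))
Δλ = 2.4263 × 0.0603
Δλ = 0.1463 pm

Percentage change:
(Δλ/λ₀) × 100 = (0.1463/17.7) × 100
= 0.8267%

(Intermediate values are shown rounded; full precision is carried through to the final answer.)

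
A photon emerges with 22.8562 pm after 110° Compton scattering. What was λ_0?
19.6000 pm

From λ' = λ + Δλ, we have λ = λ' - Δλ

First calculate the Compton shift:
Δλ = λ_C(1 - cos θ)
Δλ = 2.4263 × (1 - cos(110°))
Δλ = 2.4263 × 1.3420
Δλ = 3.2562 pm

Initial wavelength:
λ = λ' - Δλ
λ = 22.8562 - 3.2562
λ = 19.6000 pm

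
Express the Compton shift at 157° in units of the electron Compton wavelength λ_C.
1.9205 λ_C

The Compton shift formula is:
Δλ = λ_C(1 - cos θ)

Dividing both sides by λ_C:
Δλ/λ_C = 1 - cos θ

For θ = 157°:
Δλ/λ_C = 1 - cos(157°)
Δλ/λ_C = 1 - -0.9205
Δλ/λ_C = 1.9205

This means the shift is 1.9205 × λ_C = 4.6597 pm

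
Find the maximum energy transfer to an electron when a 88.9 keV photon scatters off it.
22.9478 keV

Maximum energy transfer occurs at θ = 180° (backscattering).

Initial photon: E₀ = 88.9 keV → λ₀ = 13.9465 pm

Maximum Compton shift (at 180°):
Δλ_max = 2λ_C = 2 × 2.4263 = 4.8526 pm

Final wavelength:
λ' = 13.9465 + 4.8526 = 18.7991 pm

Minimum photon energy (maximum energy to electron):
E'_min = hc/λ' = 65.9522 keV

Maximum electron kinetic energy:
K_max = E₀ - E'_min = 88.9000 - 65.9522 = 22.9478 keV

(Intermediate values are shown rounded; full precision is carried through to the final answer.)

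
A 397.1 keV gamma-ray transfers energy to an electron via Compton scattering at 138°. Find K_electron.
228.4519 keV

By energy conservation: K_e = E_initial - E_final

First find the scattered photon energy:
Initial wavelength: λ = hc/E = 3.1222 pm
Compton shift: Δλ = λ_C(1 - cos(138°)) = 4.2294 pm
Final wavelength: λ' = 3.1222 + 4.2294 = 7.3517 pm
Final photon energy: E' = hc/λ' = 168.6481 keV

Electron kinetic energy:
K_e = E - E' = 397.1000 - 168.6481 = 228.4519 keV

(Intermediate values are shown rounded; full precision is carried through to the final answer.)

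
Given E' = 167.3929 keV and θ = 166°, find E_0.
472.0997 keV

Convert final energy to wavelength (hc ≈ 1239.842 keV·pm):
λ' = hc/E' = 1239.842 / 167.3929 = 7.4068 pm

Calculate the Compton shift:
Δλ = λ_C(1 - cos(166°))
Δλ = 2.4263 × (1 - cos(166°))
Δλ = 4.7805 pm

Initial wavelength:
λ = λ' - Δλ = 7.4068 - 4.7805 = 2.6262 pm

Initial energy:
E = hc/λ = 1239.842 / 2.6262 = 472.0997 keV

(Intermediate values are shown rounded; full precision is carried through to the final answer.)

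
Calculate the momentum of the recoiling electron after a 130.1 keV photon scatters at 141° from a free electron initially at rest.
1.1090e-22 kg·m/s

The electron is initially at rest, so by conservation of momentum:
p⃗_e = p⃗₀ − p⃗'  (incident photon momentum minus scattered photon momentum)

Photon momentum magnitudes (p = h/λ = E/c):
λ₀ = hc/E₀ = 9.5299 pm → p₀ = h/λ₀ = 6.9529e-23 kg·m/s
Δλ = λ_C(1 − cos 141°) = 4.3119 pm
λ' = 13.8418 pm → p' = h/λ' = 4.7870e-23 kg·m/s

The scattered photon makes angle θ = 141° with the incident direction, so by the law of cosines:
|p⃗_e|² = p₀² + p'² − 2p₀p'cos θ
|p⃗_e|² = (6.9529e-23)² + (4.7870e-23)² − 2·6.9529e-23·4.7870e-23·cos(141°)
|p⃗_e| = 1.1090e-22 kg·m/s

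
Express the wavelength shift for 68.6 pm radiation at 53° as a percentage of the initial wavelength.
1.4083%

Calculate the Compton shift:
Δλ = λ_C(1 - cos(53°))
Δλ = 2.4263 × (1 - cos(53°))
Δλ = 2.4263 × 0.3982
Δλ = 0.9661 pm

Percentage change:
(Δλ/λ₀) × 100 = (0.9661/68.6) × 100
= 1.4083%

(Intermediate values are shown rounded; full precision is carried through to the final answer.)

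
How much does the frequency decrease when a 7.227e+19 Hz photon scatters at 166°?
3.869e+19 Hz (decrease)

Convert frequency to wavelength (c = 299792458 m/s):
λ₀ = c/f₀ = 299792458/7.227e+19 = 4.1482283e-12 m = 4.1482 pm

Calculate Compton shift:
Δλ = λ_C(1 - cos(166°)) = 4.7805 pm

Final wavelength:
λ' = λ₀ + Δλ = 4.1482 + 4.7805 = 8.9288 pm

Final frequency:
f' = c/λ' = 299792458/8.9287770e-12 = 3.3575982e+19 Hz

Frequency shift (decrease):
Δf = f₀ - f' = 7.227e+19 - 3.3575982e+19 = 3.869e+19 Hz

(Intermediate values are shown rounded; full precision is carried through to the final answer.)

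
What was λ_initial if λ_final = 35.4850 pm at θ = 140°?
31.2000 pm

From λ' = λ + Δλ, we have λ = λ' - Δλ

First calculate the Compton shift:
Δλ = λ_C(1 - cos θ)
Δλ = 2.4263 × (1 - cos(140°))
Δλ = 2.4263 × 1.7660
Δλ = 4.2850 pm

Initial wavelength:
λ = λ' - Δλ
λ = 35.4850 - 4.2850
λ = 31.2000 pm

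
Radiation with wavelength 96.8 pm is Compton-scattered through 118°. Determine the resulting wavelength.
100.3654 pm

Using the Compton scattering formula:
λ' = λ + Δλ = λ + λ_C(1 - cos θ)

Given:
- Initial wavelength λ = 96.8 pm
- Scattering angle θ = 118°
- Compton wavelength λ_C ≈ 2.4263 pm

Calculate the shift:
Δλ = 2.4263 × (1 - cos(118°))
Δλ = 2.4263 × 1.4695
Δλ = 3.5654 pm

Final wavelength:
λ' = 96.8 + 3.5654 = 100.3654 pm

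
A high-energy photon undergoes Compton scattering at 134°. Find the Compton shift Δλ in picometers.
4.1118 pm

Using the Compton scattering formula:
Δλ = λ_C(1 - cos θ)

where λ_C = h/(m_e·c) ≈ 2.4263 pm is the Compton wavelength of an electron.

For θ = 134°:
cos(134°) = -0.6947
1 - cos(134°) = 1.6947

Δλ = 2.4263 × 1.6947
Δλ = 4.1118 pm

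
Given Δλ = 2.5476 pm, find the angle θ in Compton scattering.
92.87°

From the Compton formula Δλ = λ_C(1 - cos θ), we can solve for θ:

cos θ = 1 - Δλ/λ_C

Given:
- Δλ = 2.5476 pm
- λ_C = h/(m_e·c) ≈ 2.42631024 pm

cos θ = 1 - 2.5476/2.42631024
cos θ = 1 - 1.049989
cos θ = -0.049989

θ = arccos(-0.049989)
θ = 92.87°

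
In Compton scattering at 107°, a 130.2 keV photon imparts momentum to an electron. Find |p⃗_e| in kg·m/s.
9.8548e-23 kg·m/s

The electron is initially at rest, so by conservation of momentum:
p⃗_e = p⃗₀ − p⃗'  (incident photon momentum minus scattered photon momentum)

Photon momentum magnitudes (p = h/λ = E/c):
λ₀ = hc/E₀ = 9.5226 pm → p₀ = h/λ₀ = 6.9583e-23 kg·m/s
Δλ = λ_C(1 − cos 107°) = 3.1357 pm
λ' = 12.6583 pm → p' = h/λ' = 5.2346e-23 kg·m/s

The scattered photon makes angle θ = 107° with the incident direction, so by the law of cosines:
|p⃗_e|² = p₀² + p'² − 2p₀p'cos θ
|p⃗_e|² = (6.9583e-23)² + (5.2346e-23)² − 2·6.9583e-23·5.2346e-23·cos(107°)
|p⃗_e| = 9.8548e-23 kg·m/s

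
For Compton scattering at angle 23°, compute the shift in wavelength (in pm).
0.1929 pm

Using the Compton scattering formula:
Δλ = λ_C(1 - cos θ)

where λ_C = h/(m_e·c) ≈ 2.4263 pm is the Compton wavelength of an electron.

For θ = 23°:
cos(23°) = 0.9205
1 - cos(23°) = 0.0795

Δλ = 2.4263 × 0.0795
Δλ = 0.1929 pm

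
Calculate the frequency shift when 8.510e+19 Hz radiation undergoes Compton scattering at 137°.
4.629e+19 Hz (decrease)

Convert frequency to wavelength (c = 299792458 m/s):
λ₀ = c/f₀ = 299792458/8.510e+19 = 3.5228256e-12 m = 3.5228 pm

Calculate Compton shift:
Δλ = λ_C(1 - cos(137°)) = 4.2008 pm

Final wavelength:
λ' = λ₀ + Δλ = 3.5228 + 4.2008 = 7.7236 pm

Final frequency:
f' = c/λ' = 299792458/7.7236268e-12 = 3.8814985e+19 Hz

Frequency shift (decrease):
Δf = f₀ - f' = 8.510e+19 - 3.8814985e+19 = 4.629e+19 Hz

(Intermediate values are shown rounded; full precision is carried through to the final answer.)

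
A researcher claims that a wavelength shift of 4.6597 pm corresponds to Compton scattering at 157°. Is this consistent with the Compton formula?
Yes, consistent

Calculate the expected shift for θ = 157°:

Δλ_expected = λ_C(1 - cos(157°))
Δλ_expected = 2.4263 × (1 - cos(157°))
Δλ_expected = 2.4263 × 1.9205
Δλ_expected = 4.6597 pm

Given shift: 4.6597 pm
Expected shift: 4.6597 pm
Difference: 0.0000 pm

The values match. This is consistent with Compton scattering at the stated angle.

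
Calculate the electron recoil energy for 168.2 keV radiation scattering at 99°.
46.3734 keV

By energy conservation: K_e = E_initial - E_final

First find the scattered photon energy:
Initial wavelength: λ = hc/E = 7.3712 pm
Compton shift: Δλ = λ_C(1 - cos(99°)) = 2.8059 pm
Final wavelength: λ' = 7.3712 + 2.8059 = 10.1771 pm
Final photon energy: E' = hc/λ' = 121.8266 keV

Electron kinetic energy:
K_e = E - E' = 168.2000 - 121.8266 = 46.3734 keV

(Intermediate values are shown rounded; full precision is carried through to the final answer.)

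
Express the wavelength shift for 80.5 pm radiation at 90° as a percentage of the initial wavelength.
3.0140%

Calculate the Compton shift:
Δλ = λ_C(1 - cos(90°))
Δλ = 2.4263 × (1 - cos(90°))
Δλ = 2.4263 × 1.0000
Δλ = 2.4263 pm

Percentage change:
(Δλ/λ₀) × 100 = (2.4263/80.5) × 100
= 3.0140%

(Intermediate values are shown rounded; full precision is carried through to the final answer.)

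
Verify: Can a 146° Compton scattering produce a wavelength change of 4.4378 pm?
Yes, consistent

Calculate the expected shift for θ = 146°:

Δλ_expected = λ_C(1 - cos(146°))
Δλ_expected = 2.4263 × (1 - cos(146°))
Δλ_expected = 2.4263 × 1.8290
Δλ_expected = 4.4378 pm

Given shift: 4.4378 pm
Expected shift: 4.4378 pm
Difference: 0.0000 pm

The values match. This is consistent with Compton scattering at the stated angle.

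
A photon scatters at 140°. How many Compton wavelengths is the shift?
1.7660 λ_C

The Compton shift formula is:
Δλ = λ_C(1 - cos θ)

Dividing both sides by λ_C:
Δλ/λ_C = 1 - cos θ

For θ = 140°:
Δλ/λ_C = 1 - cos(140°)
Δλ/λ_C = 1 - -0.7660
Δλ/λ_C = 1.7660

This means the shift is 1.7660 × λ_C = 4.2850 pm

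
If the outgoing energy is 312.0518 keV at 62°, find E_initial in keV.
461.6000 keV

Convert final energy to wavelength (hc ≈ 1239.842 keV·pm):
λ' = hc/E' = 1239.842 / 312.0518 = 3.9732 pm

Calculate the Compton shift:
Δλ = λ_C(1 - cos(62°))
Δλ = 2.4263 × (1 - cos(62°))
Δλ = 1.2872 pm

Initial wavelength:
λ = λ' - Δλ = 3.9732 - 1.2872 = 2.6860 pm

Initial energy:
E = hc/λ = 1239.842 / 2.6860 = 461.6000 keV

(Intermediate values are shown rounded; full precision is carried through to the final answer.)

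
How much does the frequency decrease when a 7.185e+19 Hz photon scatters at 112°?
3.192e+19 Hz (decrease)

Convert frequency to wavelength (c = 299792458 m/s):
λ₀ = c/f₀ = 299792458/7.185e+19 = 4.1724768e-12 m = 4.1725 pm

Calculate Compton shift:
Δλ = λ_C(1 - cos(112°)) = 3.3352 pm

Final wavelength:
λ' = λ₀ + Δλ = 4.1725 + 3.3352 = 7.5077 pm

Final frequency:
f' = c/λ' = 299792458/7.5076988e-12 = 3.9931338e+19 Hz

Frequency shift (decrease):
Δf = f₀ - f' = 7.185e+19 - 3.9931338e+19 = 3.192e+19 Hz

(Intermediate values are shown rounded; full precision is carried through to the final answer.)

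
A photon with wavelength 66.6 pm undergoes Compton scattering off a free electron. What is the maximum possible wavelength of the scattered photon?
71.4526 pm (at θ = 180°)

The Compton shift is Δλ = λ_C(1 − cos θ).

Since cos θ ranges from −1 to 1, the factor (1 − cos θ) ranges from 0 to 2; the maximum shift occurs at θ = 180° (backscattering):
Δλ_max = 2λ_C = 2 × 2.4263 pm = 4.8526 pm

Maximum scattered wavelength:
λ'_max = λ₀ + Δλ_max = 66.6 + 4.8526 = 71.4526 pm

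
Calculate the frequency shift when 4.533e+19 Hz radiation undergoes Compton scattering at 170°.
1.910e+19 Hz (decrease)

Convert frequency to wavelength (c = 299792458 m/s):
λ₀ = c/f₀ = 299792458/4.533e+19 = 6.6135552e-12 m = 6.6136 pm

Calculate Compton shift:
Δλ = λ_C(1 - cos(170°)) = 4.8158 pm

Final wavelength:
λ' = λ₀ + Δλ = 6.6136 + 4.8158 = 11.4293 pm

Final frequency:
f' = c/λ' = 299792458/1.1429315e-11 = 2.6230134e+19 Hz

Frequency shift (decrease):
Δf = f₀ - f' = 4.533e+19 - 2.6230134e+19 = 1.910e+19 Hz

(Intermediate values are shown rounded; full precision is carried through to the final answer.)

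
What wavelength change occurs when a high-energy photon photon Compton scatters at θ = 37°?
0.4886 pm

Using the Compton scattering formula:
Δλ = λ_C(1 - cos θ)

where λ_C = h/(m_e·c) ≈ 2.4263 pm is the Compton wavelength of an electron.

For θ = 37°:
cos(37°) = 0.7986
1 - cos(37°) = 0.2014

Δλ = 2.4263 × 0.2014
Δλ = 0.4886 pm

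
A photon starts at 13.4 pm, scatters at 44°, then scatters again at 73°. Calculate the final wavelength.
15.7979 pm

Apply Compton shift twice:

First scattering at θ₁ = 44°:
Δλ₁ = λ_C(1 - cos(44°))
Δλ₁ = 2.4263 × 0.2807
Δλ₁ = 0.6810 pm

After first scattering:
λ₁ = 13.4 + 0.6810 = 14.0810 pm

Second scattering at θ₂ = 73°:
Δλ₂ = λ_C(1 - cos(73°))
Δλ₂ = 2.4263 × 0.7076
Δλ₂ = 1.7169 pm

Final wavelength:
λ₂ = 14.0810 + 1.7169 = 15.7979 pm

Total shift: Δλ_total = 0.6810 + 1.7169 = 2.3979 pm

(Intermediate values are shown rounded; full precision is carried through to the final answer.)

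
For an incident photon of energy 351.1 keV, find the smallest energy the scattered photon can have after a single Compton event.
147.8832 keV (at θ = 180°)

The scattered photon has minimum energy when its wavelength is maximum, i.e., when the Compton shift Δλ = λ_C(1 − cos θ) is maximum. This occurs at θ = 180° (backscattering), giving Δλ_max = 2λ_C = 4.8526 pm.

Initial wavelength: λ₀ = hc/E₀ = 3.5313 pm
Maximum final wavelength: λ'_max = λ₀ + 2λ_C = 3.5313 + 4.8526 = 8.3839 pm
Minimum final energy: E'_min = hc/λ'_max = 147.8832 keV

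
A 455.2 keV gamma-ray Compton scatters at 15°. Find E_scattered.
441.7902 keV

First convert energy to wavelength:
λ = hc/E, with hc ≈ 1239.842 keV·pm (i.e. 1239.842 eV·nm)

For E = 455.2 keV = 455200 eV:
λ = 1239.842 keV·pm / 455.2 keV
λ = 2.7237 pm

Calculate the Compton shift:
Δλ = λ_C(1 - cos(15°)) = 2.4263 × 0.0341
Δλ = 0.0827 pm

Final wavelength:
λ' = 2.7237 + 0.0827 = 2.8064 pm

Final energy:
E' = hc/λ' = 1239.842 / 2.8064 = 441.7902 keV

(Intermediate values are shown rounded; full precision is carried through to the final answer.)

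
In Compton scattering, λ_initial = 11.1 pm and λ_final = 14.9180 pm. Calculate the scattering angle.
125.00°

First find the wavelength shift:
Δλ = λ' - λ = 14.9180 - 11.1 = 3.8180 pm

Using Δλ = λ_C(1 - cos θ), with λ_C = h/(m_e·c) ≈ 2.42631024 pm:
cos θ = 1 - Δλ/λ_C
cos θ = 1 - 3.8180/2.42631024
cos θ = -0.573583

θ = arccos(-0.573583)
θ = 125.00°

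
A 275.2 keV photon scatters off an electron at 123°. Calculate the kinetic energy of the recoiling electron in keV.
124.9710 keV

By energy conservation: K_e = E_initial - E_final

First find the scattered photon energy:
Initial wavelength: λ = hc/E = 4.5052 pm
Compton shift: Δλ = λ_C(1 - cos(123°)) = 3.7478 pm
Final wavelength: λ' = 4.5052 + 3.7478 = 8.2530 pm
Final photon energy: E' = hc/λ' = 150.2290 keV

Electron kinetic energy:
K_e = E - E' = 275.2000 - 150.2290 = 124.9710 keV

(Intermediate values are shown rounded; full precision is carried through to the final answer.)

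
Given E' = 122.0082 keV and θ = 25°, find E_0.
124.8000 keV

Convert final energy to wavelength (hc ≈ 1239.842 keV·pm):
λ' = hc/E' = 1239.842 / 122.0082 = 10.1620 pm

Calculate the Compton shift:
Δλ = λ_C(1 - cos(25°))
Δλ = 2.4263 × (1 - cos(25°))
Δλ = 0.2273 pm

Initial wavelength:
λ = λ' - Δλ = 10.1620 - 0.2273 = 9.9346 pm

Initial energy:
E = hc/λ = 1239.842 / 9.9346 = 124.8000 keV

(Intermediate values are shown rounded; full precision is carried through to the final answer.)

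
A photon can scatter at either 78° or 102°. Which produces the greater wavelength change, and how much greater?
102° produces the larger shift by a factor of 1.525

Calculate both shifts using Δλ = λ_C(1 - cos θ):

For θ₁ = 78°:
Δλ₁ = 2.4263 × (1 - cos(78°))
Δλ₁ = 2.4263 × 0.7921
Δλ₁ = 1.9219 pm

For θ₂ = 102°:
Δλ₂ = 2.4263 × (1 - cos(102°))
Δλ₂ = 2.4263 × 1.2079
Δλ₂ = 2.9308 pm

The 102° angle produces the larger shift.
Ratio: 2.9308/1.9219 = 1.525

(Intermediate values are shown rounded; full precision is carried through to the final answer.)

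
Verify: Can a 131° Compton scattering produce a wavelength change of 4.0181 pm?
Yes, consistent

Calculate the expected shift for θ = 131°:

Δλ_expected = λ_C(1 - cos(131°))
Δλ_expected = 2.4263 × (1 - cos(131°))
Δλ_expected = 2.4263 × 1.6561
Δλ_expected = 4.0181 pm

Given shift: 4.0181 pm
Expected shift: 4.0181 pm
Difference: 0.0000 pm

The values match. This is consistent with Compton scattering at the stated angle.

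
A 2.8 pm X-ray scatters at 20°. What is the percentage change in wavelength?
5.2259%

Calculate the Compton shift:
Δλ = λ_C(1 - cos(20°))
Δλ = 2.4263 × (1 - cos(20°))
Δλ = 2.4263 × 0.0603
Δλ = 0.1463 pm

Percentage change:
(Δλ/λ₀) × 100 = (0.1463/2.8) × 100
= 5.2259%

(Intermediate values are shown rounded; full precision is carried through to the final answer.)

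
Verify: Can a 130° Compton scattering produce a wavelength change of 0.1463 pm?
No, inconsistent

Calculate the expected shift for θ = 130°:

Δλ_expected = λ_C(1 - cos(130°))
Δλ_expected = 2.4263 × (1 - cos(130°))
Δλ_expected = 2.4263 × 1.6428
Δλ_expected = 3.9859 pm

Given shift: 0.1463 pm
Expected shift: 3.9859 pm
Difference: 3.8396 pm

The values do not match. The given shift corresponds to θ ≈ 20.0°, not 130°.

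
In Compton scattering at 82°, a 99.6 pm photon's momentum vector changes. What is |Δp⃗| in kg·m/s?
8.6401e-24 kg·m/s

Photon momentum magnitude is p = h/λ.

Initial momentum:
p₀ = h/λ = 6.6261e-34/9.9600e-11 = 6.6527e-24 kg·m/s

After scattering:
λ' = λ + Δλ = 99.6 + 2.0886 = 101.6886 pm
p' = h/λ' = 6.6261e-34/1.0169e-10 = 6.5160e-24 kg·m/s

Momentum is a vector; the scattered photon's direction makes angle θ = 82° with the incident direction. The magnitude of the vector change Δp⃗ = p⃗₀ − p⃗' is found from the law of cosines:
|Δp⃗|² = p₀² + p'² − 2p₀p'cos θ
|Δp⃗|² = (6.6527e-24)² + (6.5160e-24)² − 2·6.6527e-24·6.5160e-24·cos(82°)
|Δp⃗| = 8.6401e-24 kg·m/s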